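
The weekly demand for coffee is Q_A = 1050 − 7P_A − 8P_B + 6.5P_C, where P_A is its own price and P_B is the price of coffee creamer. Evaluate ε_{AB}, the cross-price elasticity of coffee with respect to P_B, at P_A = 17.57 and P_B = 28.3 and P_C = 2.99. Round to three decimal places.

At P_A = 17.57 and P_B = 28.3 and P_C = 2.99: Q_A = 720.045.
∂Q_A/∂P_B = -8.
ε = (∂Q_A/∂P_B)(P_B/Q_A) = -8 × (28.3/720.045) ≈ -0.314.
Since ε < 0, coffee and coffee creamer are complements.

-0.314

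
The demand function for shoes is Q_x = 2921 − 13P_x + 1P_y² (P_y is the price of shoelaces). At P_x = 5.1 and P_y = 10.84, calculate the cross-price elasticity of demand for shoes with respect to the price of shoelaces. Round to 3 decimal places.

At P_x = 5.1 and P_y = 10.84: Q_x = 2972.206.
∂Q_x/∂P_y = 2P_y = 2(10.84) = 21.6800.
ε = (∂Q_x/∂P_y)(P_y/Q_x) = 21.6800 × (10.84/2972.206) ≈ 0.079.

0.079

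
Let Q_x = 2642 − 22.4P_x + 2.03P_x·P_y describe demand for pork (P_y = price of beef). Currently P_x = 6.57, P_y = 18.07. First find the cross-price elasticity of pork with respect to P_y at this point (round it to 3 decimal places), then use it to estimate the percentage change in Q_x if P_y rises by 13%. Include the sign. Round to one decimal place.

1.1%

At P_x = 6.57, P_y = 18.07: Q_x = 2735.833.
∂Q_x/∂P_y = 2.03P_x = 13.3371.
ε = (∂Q_x/∂P_y)(P_y/Q_x) = 13.3371 × 18.07/2735.833 ≈ 0.088.
%ΔQ_x ≈ ε × %ΔP_y = 0.088 × (13%) = 1.1%.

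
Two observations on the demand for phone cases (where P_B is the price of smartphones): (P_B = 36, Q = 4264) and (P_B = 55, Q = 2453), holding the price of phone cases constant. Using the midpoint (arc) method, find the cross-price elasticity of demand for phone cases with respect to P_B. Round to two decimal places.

-1.29

ΔQ_A = 2453 − 4264 = -1811; ΔP_B = 55 − 36 = 19.
Midpoints: Q̄_A = 3358.5, P̄_B = 45.50.
ε = (ΔQ_A/Q̄_A)/(ΔP_B/P̄_B) = (-1811/3358.5)/(19/45.50) ≈ -1.29.
ε < 0: phone cases and smartphones are complements.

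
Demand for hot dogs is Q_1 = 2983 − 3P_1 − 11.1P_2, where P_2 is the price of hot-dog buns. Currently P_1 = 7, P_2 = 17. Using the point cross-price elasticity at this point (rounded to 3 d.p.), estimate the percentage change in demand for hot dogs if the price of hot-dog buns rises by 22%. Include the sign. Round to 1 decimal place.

-1.5%

At P_1 = 7, P_2 = 17: Q_1 = 2773.3.
∂Q_1/∂P_2 = -11.1.
ε = (∂Q_1/∂P_2)(P_2/Q_1) = -11.1000 × 17/2773.3 ≈ -0.068.
%ΔQ_1 ≈ ε × %ΔP_2 = -0.068 × (22%) = -1.5%.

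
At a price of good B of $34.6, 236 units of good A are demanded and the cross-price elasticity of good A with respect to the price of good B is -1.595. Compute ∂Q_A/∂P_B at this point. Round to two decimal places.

-10.88

ε = (∂Q_A/∂P_B)·(P_B/Q_A) ⇒ ∂Q_A/∂P_B = ε·Q_A/P_B = -1.595 × 236/34.6 ≈ -10.88.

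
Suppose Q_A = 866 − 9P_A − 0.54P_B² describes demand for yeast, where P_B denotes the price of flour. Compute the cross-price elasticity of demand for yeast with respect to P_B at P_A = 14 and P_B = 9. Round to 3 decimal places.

At P_A = 14 and P_B = 9: Q_A = 696.26.
∂Q_A/∂P_B = -1.08P_B = -1.08(9) = -9.7200.
ε = (∂Q_A/∂P_B)(P_B/Q_A) = -9.7200 × (9/696.26) ≈ -0.126.
ε < 0: complements.

-0.126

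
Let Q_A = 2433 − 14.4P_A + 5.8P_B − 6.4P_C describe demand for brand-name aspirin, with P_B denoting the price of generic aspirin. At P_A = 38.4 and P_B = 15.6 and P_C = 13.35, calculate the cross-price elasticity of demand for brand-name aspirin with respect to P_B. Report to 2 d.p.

0.05

At P_A = 38.4 and P_B = 15.6 and P_C = 13.35: Q_A = 1885.08.
∂Q_A/∂P_B = 5.8.
ε = (∂Q_A/∂P_B)(P_B/Q_A) = 5.8 × (15.6/1885.08) ≈ 0.05.
Since ε > 0, brand-name aspirin and generic aspirin are substitutes.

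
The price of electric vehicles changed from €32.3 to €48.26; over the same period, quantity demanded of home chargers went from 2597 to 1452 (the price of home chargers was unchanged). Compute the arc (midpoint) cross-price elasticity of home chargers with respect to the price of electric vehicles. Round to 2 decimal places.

-1.43

ΔQ_A = 1452 − 2597 = -1145; ΔP_B = 48.26 − 32.3 = 15.96.
Midpoints: Q̄_A = 2024.5, P̄_B = 40.28.
ε = (ΔQ_A/Q̄_A)/(ΔP_B/P̄_B) = (-1145/2024.5)/(15.96/40.28) ≈ -1.43.
ε < 0: home chargers and electric vehicles are complements.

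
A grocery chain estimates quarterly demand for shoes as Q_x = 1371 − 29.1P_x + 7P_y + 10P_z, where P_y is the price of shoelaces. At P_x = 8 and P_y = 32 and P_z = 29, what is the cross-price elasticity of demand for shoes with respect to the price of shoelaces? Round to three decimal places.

At P_x = 8 and P_y = 32 and P_z = 29: Q_x = 1652.2.
∂Q_x/∂P_y = 7.
ε = (∂Q_x/∂P_y)(P_y/Q_x) = 7 × (32/1652.2) ≈ 0.136.

0.136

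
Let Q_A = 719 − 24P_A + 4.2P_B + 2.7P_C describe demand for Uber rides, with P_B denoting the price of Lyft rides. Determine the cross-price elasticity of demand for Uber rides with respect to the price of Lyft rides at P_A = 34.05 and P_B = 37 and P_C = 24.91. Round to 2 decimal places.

1.25

At P_A = 34.05 and P_B = 37 and P_C = 24.91: Q_A = 124.457.
∂Q_A/∂P_B = 4.2.
ε = (∂Q_A/∂P_B)(P_B/Q_A) = 4.2 × (37/124.457) ≈ 1.25.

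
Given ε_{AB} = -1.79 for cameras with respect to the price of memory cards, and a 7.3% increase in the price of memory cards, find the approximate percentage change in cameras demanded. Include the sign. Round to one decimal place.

-13.1%

%ΔQ ≈ ε × %ΔP of memory cards = -1.79 × (7.3%) = -13.1%.
Demand for cameras falls by about 13.1%.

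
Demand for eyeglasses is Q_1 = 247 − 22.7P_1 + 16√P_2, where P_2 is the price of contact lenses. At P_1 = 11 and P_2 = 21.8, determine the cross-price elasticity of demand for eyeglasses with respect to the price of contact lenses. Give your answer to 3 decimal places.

0.519

At P_1 = 11 and P_2 = 21.8: Q_1 = 72.005.
∂Q_1/∂P_2 = 16/(2√P_2) = 16/(2√21.8) = 1.7134.
ε = (∂Q_1/∂P_2)(P_2/Q_1) = 1.7134 × (21.8/72.005) ≈ 0.519.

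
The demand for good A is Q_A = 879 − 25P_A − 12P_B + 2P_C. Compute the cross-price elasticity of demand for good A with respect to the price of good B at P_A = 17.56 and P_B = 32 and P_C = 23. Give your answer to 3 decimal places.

At P_A = 17.56 and P_B = 32 and P_C = 23: Q_A = 102.
∂Q_A/∂P_B = -12.
ε = (∂Q_A/∂P_B)(P_B/Q_A) = -12 × (32/102) ≈ -3.765.

-3.765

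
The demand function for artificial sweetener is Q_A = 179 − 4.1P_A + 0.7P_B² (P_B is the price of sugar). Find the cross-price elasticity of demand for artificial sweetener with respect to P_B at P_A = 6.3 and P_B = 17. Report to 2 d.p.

At P_A = 6.3 and P_B = 17: Q_A = 355.47.
∂Q_A/∂P_B = 1.4P_B = 1.4(17) = 23.8000.
ε = (∂Q_A/∂P_B)(P_B/Q_A) = 23.8000 × (17/355.47) ≈ 1.14.
ε > 0: substitutes.

1.14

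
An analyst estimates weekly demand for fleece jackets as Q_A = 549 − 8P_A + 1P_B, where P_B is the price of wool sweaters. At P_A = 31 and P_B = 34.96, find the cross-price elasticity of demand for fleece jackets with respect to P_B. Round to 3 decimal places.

0.104

At P_A = 31 and P_B = 34.96: Q_A = 335.96.
∂Q_A/∂P_B = 1.
ε = (∂Q_A/∂P_B)(P_B/Q_A) = 1 × (34.96/335.96) ≈ 0.104.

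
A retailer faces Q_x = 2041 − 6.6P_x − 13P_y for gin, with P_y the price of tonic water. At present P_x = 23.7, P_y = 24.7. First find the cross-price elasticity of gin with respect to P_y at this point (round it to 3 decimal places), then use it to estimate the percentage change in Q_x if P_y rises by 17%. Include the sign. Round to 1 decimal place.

At P_x = 23.7, P_y = 24.7: Q_x = 1563.48.
∂Q_x/∂P_y = -13.
ε = (∂Q_x/∂P_y)(P_y/Q_x) = -13.0000 × 24.7/1563.48 ≈ -0.205.
%ΔQ_x ≈ ε × %ΔP_y = -0.205 × (17%) = -3.5%.

-3.5%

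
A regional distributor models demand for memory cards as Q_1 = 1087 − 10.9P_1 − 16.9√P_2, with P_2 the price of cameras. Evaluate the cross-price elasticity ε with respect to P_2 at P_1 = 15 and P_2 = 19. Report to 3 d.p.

-0.043

At P_1 = 15 and P_2 = 19: Q_1 = 849.835.
∂Q_1/∂P_2 = -16.9/(2√P_2) = -16.9/(2√19) = -1.9386.
ε = (∂Q_1/∂P_2)(P_2/Q_1) = -1.9386 × (19/849.835) ≈ -0.043.
ε < 0: complements.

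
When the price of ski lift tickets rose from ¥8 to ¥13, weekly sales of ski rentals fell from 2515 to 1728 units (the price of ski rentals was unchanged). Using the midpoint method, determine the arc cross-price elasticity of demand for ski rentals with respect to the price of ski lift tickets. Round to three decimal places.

ΔQ_A = 1728 − 2515 = -787; ΔP_B = 13 − 8 = 5.
Midpoints: Q̄_A = 2121.5, P̄_B = 10.50.
ε = (ΔQ_A/Q̄_A)/(ΔP_B/P̄_B) = (-787/2121.5)/(5/10.50) ≈ -0.779.

-0.779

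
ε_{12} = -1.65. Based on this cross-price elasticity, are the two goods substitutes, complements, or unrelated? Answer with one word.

complements

ε = -1.65 < 0, so a higher price of good 2 lowers demand for good 1: complements.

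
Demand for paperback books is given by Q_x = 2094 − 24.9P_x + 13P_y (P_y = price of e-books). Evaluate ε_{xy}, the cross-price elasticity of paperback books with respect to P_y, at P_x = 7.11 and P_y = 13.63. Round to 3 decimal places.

At P_x = 7.11 and P_y = 13.63: Q_x = 2094.151.
∂Q_x/∂P_y = 13.
ε = (∂Q_x/∂P_y)(P_y/Q_x) = 13 × (13.63/2094.151) ≈ 0.085.

0.085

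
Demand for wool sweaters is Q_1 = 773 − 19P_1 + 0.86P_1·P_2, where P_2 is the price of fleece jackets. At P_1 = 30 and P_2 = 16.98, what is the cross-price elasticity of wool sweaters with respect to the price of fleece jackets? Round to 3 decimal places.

At P_1 = 30 and P_2 = 16.98: Q_1 = 641.084.
∂Q_1/∂P_2 = 0.86P_1 = 0.86(30) = 25.8000.
ε = (∂Q_1/∂P_2)(P_2/Q_1) = 25.8000 × (16.98/641.084) ≈ 0.683.
ε > 0: substitutes.

0.683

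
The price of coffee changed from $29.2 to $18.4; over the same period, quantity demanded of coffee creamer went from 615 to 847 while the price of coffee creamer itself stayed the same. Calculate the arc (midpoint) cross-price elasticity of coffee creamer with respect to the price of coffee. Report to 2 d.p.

ΔQ_A = 847 − 615 = 232; ΔP_B = 18.4 − 29.2 = -10.8.
Midpoints: Q̄_A = 731.0, P̄_B = 23.80.
ε = (ΔQ_A/Q̄_A)/(ΔP_B/P̄_B) = (232/731.0)/(-10.8/23.80) ≈ -0.70.
ε < 0: coffee creamer and coffee are complements.

-0.70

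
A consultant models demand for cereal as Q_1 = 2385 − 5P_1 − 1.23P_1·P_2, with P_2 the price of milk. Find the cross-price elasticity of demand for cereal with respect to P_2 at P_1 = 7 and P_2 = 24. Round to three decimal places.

-0.096

At P_1 = 7 and P_2 = 24: Q_1 = 2143.36.
∂Q_1/∂P_2 = -1.23P_1 = -1.23(7) = -8.6100.
ε = (∂Q_1/∂P_2)(P_2/Q_1) = -8.6100 × (24/2143.36) ≈ -0.096.
ε < 0: complements.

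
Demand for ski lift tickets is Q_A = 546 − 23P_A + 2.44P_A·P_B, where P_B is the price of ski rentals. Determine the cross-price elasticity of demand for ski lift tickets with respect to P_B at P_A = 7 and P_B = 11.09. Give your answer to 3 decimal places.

At P_A = 7 and P_B = 11.09: Q_A = 574.417.
∂Q_A/∂P_B = 2.44P_A = 2.44(7) = 17.0800.
ε = (∂Q_A/∂P_B)(P_B/Q_A) = 17.0800 × (11.09/574.417) ≈ 0.330.

0.330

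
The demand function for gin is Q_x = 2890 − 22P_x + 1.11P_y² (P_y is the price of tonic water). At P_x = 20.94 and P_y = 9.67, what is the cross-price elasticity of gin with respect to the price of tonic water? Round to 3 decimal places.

0.082

At P_x = 20.94 and P_y = 9.67: Q_x = 2533.115.
∂Q_x/∂P_y = 2.22P_y = 2.22(9.67) = 21.4674.
ε = (∂Q_x/∂P_y)(P_y/Q_x) = 21.4674 × (9.67/2533.115) ≈ 0.082.
ε > 0: substitutes.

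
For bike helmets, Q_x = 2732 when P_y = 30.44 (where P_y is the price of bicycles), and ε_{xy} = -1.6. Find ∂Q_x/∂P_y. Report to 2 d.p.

ε = (∂Q_x/∂P_y)·(P_y/Q_x) ⇒ ∂Q_x/∂P_y = ε·Q_x/P_y = -1.6 × 2732/30.44 ≈ -143.60.

-143.60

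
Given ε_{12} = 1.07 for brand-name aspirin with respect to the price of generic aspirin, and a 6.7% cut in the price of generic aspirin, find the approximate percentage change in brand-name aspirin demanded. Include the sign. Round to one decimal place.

%ΔQ ≈ ε × %ΔP of generic aspirin = 1.07 × (-6.7%) = -7.2%.

-7.2%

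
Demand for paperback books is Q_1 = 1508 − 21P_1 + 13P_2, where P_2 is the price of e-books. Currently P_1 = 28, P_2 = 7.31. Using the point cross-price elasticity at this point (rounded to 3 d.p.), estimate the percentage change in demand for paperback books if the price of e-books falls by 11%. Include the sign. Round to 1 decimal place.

-1.0%

At P_1 = 28, P_2 = 7.31: Q_1 = 1015.03.
∂Q_1/∂P_2 = 13.
ε = (∂Q_1/∂P_2)(P_2/Q_1) = 13.0000 × 7.31/1015.03 ≈ 0.094.
%ΔQ_1 ≈ ε × %ΔP_2 = 0.094 × (-11%) = -1.0%.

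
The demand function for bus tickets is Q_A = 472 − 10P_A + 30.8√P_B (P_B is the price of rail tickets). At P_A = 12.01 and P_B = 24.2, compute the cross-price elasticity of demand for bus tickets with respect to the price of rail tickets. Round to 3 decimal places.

At P_A = 12.01 and P_B = 24.2: Q_A = 503.416.
∂Q_A/∂P_B = 30.8/(2√P_B) = 30.8/(2√24.2) = 3.1305.
ε = (∂Q_A/∂P_B)(P_B/Q_A) = 3.1305 × (24.2/503.416) ≈ 0.150.

0.150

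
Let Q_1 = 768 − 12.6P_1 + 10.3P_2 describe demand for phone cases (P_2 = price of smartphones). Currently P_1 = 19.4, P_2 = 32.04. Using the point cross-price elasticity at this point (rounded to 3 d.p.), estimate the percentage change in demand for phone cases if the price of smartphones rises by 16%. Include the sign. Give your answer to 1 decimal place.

At P_1 = 19.4, P_2 = 32.04: Q_1 = 853.572.
∂Q_1/∂P_2 = 10.3.
ε = (∂Q_1/∂P_2)(P_2/Q_1) = 10.3000 × 32.04/853.572 ≈ 0.387.
%ΔQ_1 ≈ ε × %ΔP_2 = 0.387 × (16%) = 6.2%.

6.2%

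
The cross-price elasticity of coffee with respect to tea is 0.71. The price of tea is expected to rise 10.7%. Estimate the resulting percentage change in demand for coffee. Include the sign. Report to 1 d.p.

7.6%

%ΔQ ≈ ε × %ΔP of tea = 0.71 × (10.7%) = 7.6%.
Demand for coffee rises by about 7.6%.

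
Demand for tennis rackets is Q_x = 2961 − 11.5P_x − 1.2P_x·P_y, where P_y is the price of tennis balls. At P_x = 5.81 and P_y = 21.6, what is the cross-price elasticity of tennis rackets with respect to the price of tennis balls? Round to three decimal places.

-0.055

At P_x = 5.81 and P_y = 21.6: Q_x = 2743.590.
∂Q_x/∂P_y = -1.2P_x = -1.2(5.81) = -6.9720.
ε = (∂Q_x/∂P_y)(P_y/Q_x) = -6.9720 × (21.6/2743.590) ≈ -0.055.
ε < 0: complements.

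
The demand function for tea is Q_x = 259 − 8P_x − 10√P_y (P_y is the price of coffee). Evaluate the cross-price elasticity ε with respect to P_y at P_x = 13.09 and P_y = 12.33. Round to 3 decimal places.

-0.147

At P_x = 13.09 and P_y = 12.33: Q_x = 119.166.
∂Q_x/∂P_y = -10/(2√P_y) = -10/(2√12.33) = -1.4239.
ε = (∂Q_x/∂P_y)(P_y/Q_x) = -1.4239 × (12.33/119.166) ≈ -0.147.
ε < 0: complements.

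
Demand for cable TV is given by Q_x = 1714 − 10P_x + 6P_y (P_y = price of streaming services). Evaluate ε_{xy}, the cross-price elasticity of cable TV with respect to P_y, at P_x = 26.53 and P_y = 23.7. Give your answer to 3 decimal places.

0.089

At P_x = 26.53 and P_y = 23.7: Q_x = 1590.9.
∂Q_x/∂P_y = 6.
ε = (∂Q_x/∂P_y)(P_y/Q_x) = 6 × (23.7/1590.9) ≈ 0.089.
Since ε > 0, cable TV and streaming services are substitutes.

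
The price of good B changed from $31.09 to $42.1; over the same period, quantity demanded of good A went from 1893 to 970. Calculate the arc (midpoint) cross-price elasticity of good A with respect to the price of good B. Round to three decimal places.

-2.143

ΔQ_A = 970 − 1893 = -923; ΔP_B = 42.1 − 31.09 = 11.01.
Midpoints: Q̄_A = 1431.5, P̄_B = 36.59.
ε = (ΔQ_A/Q̄_A)/(ΔP_B/P̄_B) = (-923/1431.5)/(11.01/36.59) ≈ -2.143.
ε < 0: good A and good B are complements.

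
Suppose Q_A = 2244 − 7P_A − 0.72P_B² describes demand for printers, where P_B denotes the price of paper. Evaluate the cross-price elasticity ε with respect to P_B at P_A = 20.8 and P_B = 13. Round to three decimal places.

At P_A = 20.8 and P_B = 13: Q_A = 1976.72.
∂Q_A/∂P_B = -1.44P_B = -1.44(13) = -18.7200.
ε = (∂Q_A/∂P_B)(P_B/Q_A) = -18.7200 × (13/1976.72) ≈ -0.123.

-0.123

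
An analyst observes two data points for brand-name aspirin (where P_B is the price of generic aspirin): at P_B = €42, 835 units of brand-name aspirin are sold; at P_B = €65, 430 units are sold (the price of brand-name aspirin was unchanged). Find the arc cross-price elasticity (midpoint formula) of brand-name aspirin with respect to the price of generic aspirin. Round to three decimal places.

ΔQ_A = 430 − 835 = -405; ΔP_B = 65 − 42 = 23.
Midpoints: Q̄_A = 632.5, P̄_B = 53.50.
ε = (ΔQ_A/Q̄_A)/(ΔP_B/P̄_B) = (-405/632.5)/(23/53.50) ≈ -1.489.

-1.489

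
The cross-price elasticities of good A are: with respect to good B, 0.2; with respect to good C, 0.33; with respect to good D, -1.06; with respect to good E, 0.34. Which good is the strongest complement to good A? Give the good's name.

good D

Complements have ε < 0. The most negative value is -1.06 (good D).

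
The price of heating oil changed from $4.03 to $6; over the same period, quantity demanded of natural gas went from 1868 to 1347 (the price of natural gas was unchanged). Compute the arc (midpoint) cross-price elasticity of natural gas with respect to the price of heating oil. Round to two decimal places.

ΔQ_A = 1347 − 1868 = -521; ΔP_B = 6 − 4.03 = 1.97.
Midpoints: Q̄_A = 1607.5, P̄_B = 5.02.
ε = (ΔQ_A/Q̄_A)/(ΔP_B/P̄_B) = (-521/1607.5)/(1.97/5.02) ≈ -0.83.

-0.83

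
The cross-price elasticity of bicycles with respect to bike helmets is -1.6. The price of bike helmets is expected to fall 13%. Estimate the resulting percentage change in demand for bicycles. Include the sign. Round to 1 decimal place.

20.8%

%ΔQ ≈ ε × %ΔP of bike helmets = -1.6 × (-13%) = 20.8%.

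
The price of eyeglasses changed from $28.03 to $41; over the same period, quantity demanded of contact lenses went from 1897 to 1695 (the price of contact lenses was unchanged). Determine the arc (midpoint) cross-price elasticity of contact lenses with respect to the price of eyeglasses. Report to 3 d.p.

ΔQ_A = 1695 − 1897 = -202; ΔP_B = 41 − 28.03 = 12.97.
Midpoints: Q̄_A = 1796.0, P̄_B = 34.52.
ε = (ΔQ_A/Q̄_A)/(ΔP_B/P̄_B) = (-202/1796.0)/(12.97/34.52) ≈ -0.299.

-0.299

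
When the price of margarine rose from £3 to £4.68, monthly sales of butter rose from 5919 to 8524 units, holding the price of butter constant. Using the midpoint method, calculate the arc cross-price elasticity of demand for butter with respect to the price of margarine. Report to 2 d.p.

ΔQ_A = 8524 − 5919 = 2605; ΔP_B = 4.68 − 3 = 1.68.
Midpoints: Q̄_A = 7221.5, P̄_B = 3.84.
ε = (ΔQ_A/Q̄_A)/(ΔP_B/P̄_B) = (2605/7221.5)/(1.68/3.84) ≈ 0.82.

0.82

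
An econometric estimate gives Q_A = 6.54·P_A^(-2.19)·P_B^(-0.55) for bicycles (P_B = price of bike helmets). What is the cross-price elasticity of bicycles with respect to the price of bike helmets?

-0.55

In a log-linear (constant-elasticity) demand function, the coefficient on the exponent of P_B is the cross-price elasticity.
ε = -0.55. Negative, so bicycles and bike helmets are complements.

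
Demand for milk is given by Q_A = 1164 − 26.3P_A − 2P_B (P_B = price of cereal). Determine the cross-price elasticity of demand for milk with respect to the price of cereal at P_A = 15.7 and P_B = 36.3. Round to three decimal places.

-0.107

At P_A = 15.7 and P_B = 36.3: Q_A = 678.49.
∂Q_A/∂P_B = -2.
ε = (∂Q_A/∂P_B)(P_B/Q_A) = -2 × (36.3/678.49) ≈ -0.107.
Since ε < 0, milk and cereal are complements.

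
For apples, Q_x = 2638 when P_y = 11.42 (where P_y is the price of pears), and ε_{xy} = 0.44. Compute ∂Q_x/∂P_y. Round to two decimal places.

101.64

ε = (∂Q_x/∂P_y)·(P_y/Q_x) ⇒ ∂Q_x/∂P_y = ε·Q_x/P_y = 0.44 × 2638/11.42 ≈ 101.64.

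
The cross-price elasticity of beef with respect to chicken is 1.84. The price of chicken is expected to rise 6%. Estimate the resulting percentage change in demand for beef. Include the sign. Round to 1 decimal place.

11.0%

%ΔQ ≈ ε × %ΔP of chicken = 1.84 × (6%) = 11.0%.
Demand for beef rises by about 11.0%.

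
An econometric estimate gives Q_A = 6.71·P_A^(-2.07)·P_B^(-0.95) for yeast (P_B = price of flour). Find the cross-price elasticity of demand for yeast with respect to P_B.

-0.95

In a log-linear (constant-elasticity) demand function, the coefficient on the exponent of P_B is the cross-price elasticity.
ε = -0.95. Negative, so yeast and flour are complements.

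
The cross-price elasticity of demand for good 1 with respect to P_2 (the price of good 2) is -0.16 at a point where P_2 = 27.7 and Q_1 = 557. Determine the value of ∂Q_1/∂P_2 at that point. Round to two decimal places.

-3.22

ε = (∂Q_1/∂P_2)·(P_2/Q_1) ⇒ ∂Q_1/∂P_2 = ε·Q_1/P_2 = -0.16 × 557/27.7 ≈ -3.22.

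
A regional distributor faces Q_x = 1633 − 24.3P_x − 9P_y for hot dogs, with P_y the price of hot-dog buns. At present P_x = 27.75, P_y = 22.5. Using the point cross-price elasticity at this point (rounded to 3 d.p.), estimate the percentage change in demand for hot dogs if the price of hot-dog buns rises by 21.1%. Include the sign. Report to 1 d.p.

-5.7%

At P_x = 27.75, P_y = 22.5: Q_x = 756.175.
∂Q_x/∂P_y = -9.
ε = (∂Q_x/∂P_y)(P_y/Q_x) = -9.0000 × 22.5/756.175 ≈ -0.268.
%ΔQ_x ≈ ε × %ΔP_y = -0.268 × (21.1%) = -5.7%.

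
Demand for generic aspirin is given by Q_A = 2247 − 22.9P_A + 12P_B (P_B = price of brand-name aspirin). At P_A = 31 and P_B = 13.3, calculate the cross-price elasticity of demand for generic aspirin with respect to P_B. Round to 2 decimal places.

0.09

At P_A = 31 and P_B = 13.3: Q_A = 1696.7.
∂Q_A/∂P_B = 12.
ε = (∂Q_A/∂P_B)(P_B/Q_A) = 12 × (13.3/1696.7) ≈ 0.09.
Since ε > 0, generic aspirin and brand-name aspirin are substitutes.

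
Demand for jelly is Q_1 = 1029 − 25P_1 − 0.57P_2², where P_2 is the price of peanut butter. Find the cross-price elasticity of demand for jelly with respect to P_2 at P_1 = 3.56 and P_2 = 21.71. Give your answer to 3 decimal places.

-0.800

At P_1 = 3.56 and P_2 = 21.71: Q_1 = 671.345.
∂Q_1/∂P_2 = -1.14P_2 = -1.14(21.71) = -24.7494.
ε = (∂Q_1/∂P_2)(P_2/Q_1) = -24.7494 × (21.71/671.345) ≈ -0.800.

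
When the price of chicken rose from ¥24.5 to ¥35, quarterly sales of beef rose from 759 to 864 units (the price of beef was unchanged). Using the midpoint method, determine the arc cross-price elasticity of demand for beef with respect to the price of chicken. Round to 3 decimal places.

0.367

ΔQ_A = 864 − 759 = 105; ΔP_B = 35 − 24.5 = 10.5.
Midpoints: Q̄_A = 811.5, P̄_B = 29.75.
ε = (ΔQ_A/Q̄_A)/(ΔP_B/P̄_B) = (105/811.5)/(10.5/29.75) ≈ 0.367.
ε > 0: beef and chicken are substitutes.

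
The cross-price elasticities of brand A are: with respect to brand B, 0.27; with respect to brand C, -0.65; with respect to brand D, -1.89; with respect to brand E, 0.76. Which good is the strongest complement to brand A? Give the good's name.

Complements have ε < 0. The most negative value is -1.89 (brand D).

brand D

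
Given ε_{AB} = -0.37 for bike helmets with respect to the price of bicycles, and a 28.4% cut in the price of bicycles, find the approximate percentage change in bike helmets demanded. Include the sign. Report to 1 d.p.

%ΔQ ≈ ε × %ΔP of bicycles = -0.37 × (-28.4%) = 10.5%.
Demand for bike helmets rises by about 10.5%.

10.5%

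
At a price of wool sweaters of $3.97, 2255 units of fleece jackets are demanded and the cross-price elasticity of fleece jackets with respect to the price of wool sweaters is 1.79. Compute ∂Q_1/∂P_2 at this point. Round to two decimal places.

ε = (∂Q_1/∂P_2)·(P_2/Q_1) ⇒ ∂Q_1/∂P_2 = ε·Q_1/P_2 = 1.79 × 2255/3.97 ≈ 1016.74.

1016.74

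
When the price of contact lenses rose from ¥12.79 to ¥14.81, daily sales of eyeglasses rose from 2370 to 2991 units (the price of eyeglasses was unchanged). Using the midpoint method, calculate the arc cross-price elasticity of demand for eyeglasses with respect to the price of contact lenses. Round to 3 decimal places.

1.583

ΔQ_A = 2991 − 2370 = 621; ΔP_B = 14.81 − 12.79 = 2.02.
Midpoints: Q̄_A = 2680.5, P̄_B = 13.80.
ε = (ΔQ_A/Q̄_A)/(ΔP_B/P̄_B) = (621/2680.5)/(2.02/13.80) ≈ 1.583.
ε > 0: eyeglasses and contact lenses are substitutes.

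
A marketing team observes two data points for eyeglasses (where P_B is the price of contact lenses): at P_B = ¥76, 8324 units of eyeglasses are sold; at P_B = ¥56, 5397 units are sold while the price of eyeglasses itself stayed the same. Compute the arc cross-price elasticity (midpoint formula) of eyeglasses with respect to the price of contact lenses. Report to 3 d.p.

1.408

ΔQ_A = 5397 − 8324 = -2927; ΔP_B = 56 − 76 = -20.
Midpoints: Q̄_A = 6860.5, P̄_B = 66.00.
ε = (ΔQ_A/Q̄_A)/(ΔP_B/P̄_B) = (-2927/6860.5)/(-20/66.00) ≈ 1.408.
ε > 0: eyeglasses and contact lenses are substitutes.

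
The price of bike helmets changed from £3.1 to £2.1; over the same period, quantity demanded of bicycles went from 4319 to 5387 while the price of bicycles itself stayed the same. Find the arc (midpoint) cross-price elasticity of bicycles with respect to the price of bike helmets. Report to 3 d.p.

ΔQ_A = 5387 − 4319 = 1068; ΔP_B = 2.1 − 3.1 = -1.
Midpoints: Q̄_A = 4853.0, P̄_B = 2.60.
ε = (ΔQ_A/Q̄_A)/(ΔP_B/P̄_B) = (1068/4853.0)/(-1/2.60) ≈ -0.572.

-0.572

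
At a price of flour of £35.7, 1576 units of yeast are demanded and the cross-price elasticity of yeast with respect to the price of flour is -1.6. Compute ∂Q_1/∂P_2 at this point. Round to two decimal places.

ε = (∂Q_1/∂P_2)·(P_2/Q_1) ⇒ ∂Q_1/∂P_2 = ε·Q_1/P_2 = -1.6 × 1576/35.7 ≈ -70.63.

-70.63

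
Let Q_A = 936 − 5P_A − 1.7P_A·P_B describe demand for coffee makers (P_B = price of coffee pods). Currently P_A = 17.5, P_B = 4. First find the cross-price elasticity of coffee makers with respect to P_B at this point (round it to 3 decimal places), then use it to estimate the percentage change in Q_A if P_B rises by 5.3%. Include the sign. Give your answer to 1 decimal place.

-0.9%

At P_A = 17.5, P_B = 4: Q_A = 729.5.
∂Q_A/∂P_B = -1.7P_A = -29.7500.
ε = (∂Q_A/∂P_B)(P_B/Q_A) = -29.7500 × 4/729.5 ≈ -0.163.
%ΔQ_A ≈ ε × %ΔP_B = -0.163 × (5.3%) = -0.9%.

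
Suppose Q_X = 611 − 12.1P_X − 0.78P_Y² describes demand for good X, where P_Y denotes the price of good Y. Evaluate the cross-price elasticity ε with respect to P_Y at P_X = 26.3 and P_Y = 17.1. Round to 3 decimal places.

At P_X = 26.3 and P_Y = 17.1: Q_X = 64.690.
∂Q_X/∂P_Y = -1.56P_Y = -1.56(17.1) = -26.6760.
ε = (∂Q_X/∂P_Y)(P_Y/Q_X) = -26.6760 × (17.1/64.690) ≈ -7.051.
ε < 0: complements.

-7.051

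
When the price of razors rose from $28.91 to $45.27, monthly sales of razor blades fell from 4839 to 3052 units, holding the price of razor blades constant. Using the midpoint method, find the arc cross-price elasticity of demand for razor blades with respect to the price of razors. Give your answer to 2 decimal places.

-1.03

ΔQ_A = 3052 − 4839 = -1787; ΔP_B = 45.27 − 28.91 = 16.36.
Midpoints: Q̄_A = 3945.5, P̄_B = 37.09.
ε = (ΔQ_A/Q̄_A)/(ΔP_B/P̄_B) = (-1787/3945.5)/(16.36/37.09) ≈ -1.03.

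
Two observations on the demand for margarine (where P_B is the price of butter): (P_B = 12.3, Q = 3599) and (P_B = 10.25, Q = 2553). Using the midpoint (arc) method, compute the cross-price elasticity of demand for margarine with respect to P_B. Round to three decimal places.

1.870

ΔQ_A = 2553 − 3599 = -1046; ΔP_B = 10.25 − 12.3 = -2.05.
Midpoints: Q̄_A = 3076.0, P̄_B = 11.28.
ε = (ΔQ_A/Q̄_A)/(ΔP_B/P̄_B) = (-1046/3076.0)/(-2.05/11.28) ≈ 1.870.
ε > 0: margarine and butter are substitutes.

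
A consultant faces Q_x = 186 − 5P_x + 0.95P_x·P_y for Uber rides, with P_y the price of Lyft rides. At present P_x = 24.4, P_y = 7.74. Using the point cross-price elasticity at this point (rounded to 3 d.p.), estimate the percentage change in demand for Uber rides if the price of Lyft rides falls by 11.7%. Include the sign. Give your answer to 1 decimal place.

-8.6%

At P_x = 24.4, P_y = 7.74: Q_x = 243.413.
∂Q_x/∂P_y = 0.95P_x = 23.1800.
ε = (∂Q_x/∂P_y)(P_y/Q_x) = 23.1800 × 7.74/243.413 ≈ 0.737.
%ΔQ_x ≈ ε × %ΔP_y = 0.737 × (-11.7%) = -8.6%.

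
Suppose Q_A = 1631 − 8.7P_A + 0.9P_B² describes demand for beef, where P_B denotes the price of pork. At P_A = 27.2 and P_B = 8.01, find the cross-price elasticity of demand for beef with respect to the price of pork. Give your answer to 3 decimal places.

At P_A = 27.2 and P_B = 8.01: Q_A = 1452.104.
∂Q_A/∂P_B = 1.8P_B = 1.8(8.01) = 14.4180.
ε = (∂Q_A/∂P_B)(P_B/Q_A) = 14.4180 × (8.01/1452.104) ≈ 0.080.

0.080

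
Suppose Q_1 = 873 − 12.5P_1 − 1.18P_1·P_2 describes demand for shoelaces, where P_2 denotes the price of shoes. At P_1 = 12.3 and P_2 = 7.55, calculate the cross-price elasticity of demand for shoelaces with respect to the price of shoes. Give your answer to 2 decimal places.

At P_1 = 12.3 and P_2 = 7.55: Q_1 = 609.669.
∂Q_1/∂P_2 = -1.18P_1 = -1.18(12.3) = -14.5140.
ε = (∂Q_1/∂P_2)(P_2/Q_1) = -14.5140 × (7.55/609.669) ≈ -0.18.
ε < 0: complements.

-0.18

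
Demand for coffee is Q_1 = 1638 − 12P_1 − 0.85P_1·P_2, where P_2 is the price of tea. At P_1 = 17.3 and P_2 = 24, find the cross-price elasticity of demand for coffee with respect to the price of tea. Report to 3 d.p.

-0.328

At P_1 = 17.3 and P_2 = 24: Q_1 = 1077.48.
∂Q_1/∂P_2 = -0.85P_1 = -0.85(17.3) = -14.7050.
ε = (∂Q_1/∂P_2)(P_2/Q_1) = -14.7050 × (24/1077.48) ≈ -0.328.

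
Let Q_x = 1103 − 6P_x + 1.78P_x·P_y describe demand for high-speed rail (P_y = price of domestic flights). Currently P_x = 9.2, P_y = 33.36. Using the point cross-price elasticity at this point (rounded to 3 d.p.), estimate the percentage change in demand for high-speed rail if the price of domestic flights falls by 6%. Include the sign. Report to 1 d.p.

-2.1%

At P_x = 9.2, P_y = 33.36: Q_x = 1594.103.
∂Q_x/∂P_y = 1.78P_x = 16.3760.
ε = (∂Q_x/∂P_y)(P_y/Q_x) = 16.3760 × 33.36/1594.103 ≈ 0.343.
%ΔQ_x ≈ ε × %ΔP_y = 0.343 × (-6%) = -2.1%.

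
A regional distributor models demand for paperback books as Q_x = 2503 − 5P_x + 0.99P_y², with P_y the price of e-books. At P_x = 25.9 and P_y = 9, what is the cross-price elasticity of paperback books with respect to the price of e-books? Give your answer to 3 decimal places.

0.065

At P_x = 25.9 and P_y = 9: Q_x = 2453.69.
∂Q_x/∂P_y = 1.98P_y = 1.98(9) = 17.8200.
ε = (∂Q_x/∂P_y)(P_y/Q_x) = 17.8200 × (9/2453.69) ≈ 0.065.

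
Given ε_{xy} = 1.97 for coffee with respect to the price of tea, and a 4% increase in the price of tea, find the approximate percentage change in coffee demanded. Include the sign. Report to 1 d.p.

%ΔQ ≈ ε × %ΔP of tea = 1.97 × (4%) = 7.9%.
Demand for coffee rises by about 7.9%.

7.9%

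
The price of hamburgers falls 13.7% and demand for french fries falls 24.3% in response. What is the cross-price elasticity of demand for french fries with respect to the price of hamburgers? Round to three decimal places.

1.774

ε = (%ΔQ of french fries) / (%ΔP of hamburgers) = (-24.3%) / (-13.7%) ≈ 1.774.
Positive cross-price elasticity: substitutes.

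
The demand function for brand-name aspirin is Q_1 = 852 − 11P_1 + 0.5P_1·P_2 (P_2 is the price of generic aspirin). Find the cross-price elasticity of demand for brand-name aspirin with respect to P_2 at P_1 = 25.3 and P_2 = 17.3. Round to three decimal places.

At P_1 = 25.3 and P_2 = 17.3: Q_1 = 792.545.
∂Q_1/∂P_2 = 0.5P_1 = 0.5(25.3) = 12.6500.
ε = (∂Q_1/∂P_2)(P_2/Q_1) = 12.6500 × (17.3/792.545) ≈ 0.276.
ε > 0: substitutes.

0.276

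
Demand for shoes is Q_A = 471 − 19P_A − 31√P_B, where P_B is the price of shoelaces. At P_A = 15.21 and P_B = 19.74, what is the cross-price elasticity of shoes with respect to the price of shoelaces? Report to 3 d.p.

At P_A = 15.21 and P_B = 19.74: Q_A = 44.278.
∂Q_A/∂P_B = -31/(2√P_B) = -31/(2√19.74) = -3.4887.
ε = (∂Q_A/∂P_B)(P_B/Q_A) = -3.4887 × (19.74/44.278) ≈ -1.555.

-1.555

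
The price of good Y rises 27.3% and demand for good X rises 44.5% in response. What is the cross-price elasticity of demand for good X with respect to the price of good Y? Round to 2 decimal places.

ε = (%ΔQ of good X) / (%ΔP of good Y) = (44.5%) / (27.3%) ≈ 1.63.

1.63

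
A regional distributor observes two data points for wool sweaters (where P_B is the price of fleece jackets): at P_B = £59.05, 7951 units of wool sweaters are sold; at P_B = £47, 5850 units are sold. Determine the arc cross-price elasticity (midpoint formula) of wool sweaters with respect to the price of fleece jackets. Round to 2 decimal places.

1.34

ΔQ_A = 5850 − 7951 = -2101; ΔP_B = 47 − 59.05 = -12.05.
Midpoints: Q̄_A = 6900.5, P̄_B = 53.02.
ε = (ΔQ_A/Q̄_A)/(ΔP_B/P̄_B) = (-2101/6900.5)/(-12.05/53.02) ≈ 1.34.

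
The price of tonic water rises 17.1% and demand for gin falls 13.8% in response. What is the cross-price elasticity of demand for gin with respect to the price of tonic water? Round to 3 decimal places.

ε = (%ΔQ of gin) / (%ΔP of tonic water) = (-13.8%) / (17.1%) ≈ -0.807.
Negative cross-price elasticity: complements.

-0.807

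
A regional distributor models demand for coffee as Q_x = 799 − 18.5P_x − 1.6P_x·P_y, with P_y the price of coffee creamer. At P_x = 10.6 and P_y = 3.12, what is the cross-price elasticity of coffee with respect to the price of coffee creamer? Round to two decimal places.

-0.10

At P_x = 10.6 and P_y = 3.12: Q_x = 549.985.
∂Q_x/∂P_y = -1.6P_x = -1.6(10.6) = -16.9600.
ε = (∂Q_x/∂P_y)(P_y/Q_x) = -16.9600 × (3.12/549.985) ≈ -0.10.
ε < 0: complements.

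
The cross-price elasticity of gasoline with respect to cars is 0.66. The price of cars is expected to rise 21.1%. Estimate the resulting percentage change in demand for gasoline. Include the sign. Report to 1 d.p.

13.9%

%ΔQ ≈ ε × %ΔP of cars = 0.66 × (21.1%) = 13.9%.
Demand for gasoline rises by about 13.9%.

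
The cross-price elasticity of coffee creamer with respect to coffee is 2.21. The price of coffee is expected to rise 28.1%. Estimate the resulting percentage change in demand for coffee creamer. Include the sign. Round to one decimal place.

62.1%

%ΔQ ≈ ε × %ΔP of coffee = 2.21 × (28.1%) = 62.1%.
Demand for coffee creamer rises by about 62.1%.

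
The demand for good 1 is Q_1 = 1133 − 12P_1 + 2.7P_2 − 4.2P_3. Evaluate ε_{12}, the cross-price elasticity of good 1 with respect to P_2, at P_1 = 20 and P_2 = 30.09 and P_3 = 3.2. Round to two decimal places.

0.08

At P_1 = 20 and P_2 = 30.09 and P_3 = 3.2: Q_1 = 960.803.
∂Q_1/∂P_2 = 2.7.
ε = (∂Q_1/∂P_2)(P_2/Q_1) = 2.7 × (30.09/960.803) ≈ 0.08.
Since ε > 0, good 1 and good 2 are substitutes.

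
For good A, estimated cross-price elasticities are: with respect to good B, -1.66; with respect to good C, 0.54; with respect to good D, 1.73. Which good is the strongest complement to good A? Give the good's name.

Complements have ε < 0. The most negative value is -1.66 (good B).

good B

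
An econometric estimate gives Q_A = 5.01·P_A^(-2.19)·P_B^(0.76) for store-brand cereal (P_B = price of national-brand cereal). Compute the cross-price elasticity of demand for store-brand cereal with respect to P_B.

0.76

In a log-linear (constant-elasticity) demand function, the coefficient on the exponent of P_B is the cross-price elasticity.
ε = 0.76. Positive, so store-brand cereal and national-brand cereal are substitutes.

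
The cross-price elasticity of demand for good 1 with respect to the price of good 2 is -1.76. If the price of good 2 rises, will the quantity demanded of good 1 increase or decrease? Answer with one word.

decrease

ε < 0 and the price of good 2 rises, so the quantity of good 1 moves in the opposite direction: it decreases.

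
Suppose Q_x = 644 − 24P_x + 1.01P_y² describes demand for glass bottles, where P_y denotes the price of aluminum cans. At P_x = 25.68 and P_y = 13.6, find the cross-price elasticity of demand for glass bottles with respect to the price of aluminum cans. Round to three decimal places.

1.742

At P_x = 25.68 and P_y = 13.6: Q_x = 214.490.
∂Q_x/∂P_y = 2.02P_y = 2.02(13.6) = 27.4720.
ε = (∂Q_x/∂P_y)(P_y/Q_x) = 27.4720 × (13.6/214.490) ≈ 1.742.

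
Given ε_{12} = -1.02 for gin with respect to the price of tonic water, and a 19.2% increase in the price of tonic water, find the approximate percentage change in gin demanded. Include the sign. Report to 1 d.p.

-19.6%

%ΔQ ≈ ε × %ΔP of tonic water = -1.02 × (19.2%) = -19.6%.
Demand for gin falls by about 19.6%.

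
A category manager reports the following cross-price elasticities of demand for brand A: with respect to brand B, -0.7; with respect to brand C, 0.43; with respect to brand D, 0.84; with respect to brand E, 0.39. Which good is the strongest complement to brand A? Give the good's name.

brand B

Complements have ε < 0. The most negative value is -0.7 (brand B).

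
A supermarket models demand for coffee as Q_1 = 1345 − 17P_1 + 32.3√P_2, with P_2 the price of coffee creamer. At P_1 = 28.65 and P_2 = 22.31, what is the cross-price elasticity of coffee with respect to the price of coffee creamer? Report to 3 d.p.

At P_1 = 28.65 and P_2 = 22.31: Q_1 = 1010.514.
∂Q_1/∂P_2 = 32.3/(2√P_2) = 32.3/(2√22.31) = 3.4192.
ε = (∂Q_1/∂P_2)(P_2/Q_1) = 3.4192 × (22.31/1010.514) ≈ 0.075.
ε > 0: substitutes.

0.075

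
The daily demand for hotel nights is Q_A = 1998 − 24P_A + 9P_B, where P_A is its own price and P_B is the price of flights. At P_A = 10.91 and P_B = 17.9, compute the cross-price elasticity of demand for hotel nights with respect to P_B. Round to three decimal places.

At P_A = 10.91 and P_B = 17.9: Q_A = 1897.26.
∂Q_A/∂P_B = 9.
ε = (∂Q_A/∂P_B)(P_B/Q_A) = 9 × (17.9/1897.26) ≈ 0.085.

0.085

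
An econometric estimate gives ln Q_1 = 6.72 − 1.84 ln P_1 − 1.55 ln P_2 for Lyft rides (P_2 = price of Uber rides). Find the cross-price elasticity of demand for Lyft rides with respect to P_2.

-1.55

In a log-linear (constant-elasticity) demand function, the coefficient on ln P_2 is the cross-price elasticity.
ε = -1.55. Negative, so Lyft rides and Uber rides are complements.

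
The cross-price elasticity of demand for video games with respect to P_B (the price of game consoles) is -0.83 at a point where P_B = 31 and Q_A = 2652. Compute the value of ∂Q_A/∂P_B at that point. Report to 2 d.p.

ε = (∂Q_A/∂P_B)·(P_B/Q_A) ⇒ ∂Q_A/∂P_B = ε·Q_A/P_B = -0.83 × 2652/31 ≈ -71.01.

-71.01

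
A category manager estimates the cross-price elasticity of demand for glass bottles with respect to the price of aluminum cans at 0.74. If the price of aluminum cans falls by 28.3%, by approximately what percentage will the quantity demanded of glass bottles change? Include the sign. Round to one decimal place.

%ΔQ ≈ ε × %ΔP of aluminum cans = 0.74 × (-28.3%) = -20.9%.

-20.9%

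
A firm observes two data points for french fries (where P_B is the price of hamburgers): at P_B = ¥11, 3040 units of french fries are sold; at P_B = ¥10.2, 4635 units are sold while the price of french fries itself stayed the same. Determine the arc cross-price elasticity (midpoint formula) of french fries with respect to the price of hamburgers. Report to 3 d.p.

ΔQ_A = 4635 − 3040 = 1595; ΔP_B = 10.2 − 11 = -0.8.
Midpoints: Q̄_A = 3837.5, P̄_B = 10.60.
ε = (ΔQ_A/Q̄_A)/(ΔP_B/P̄_B) = (1595/3837.5)/(-0.8/10.60) ≈ -5.507.
ε < 0: french fries and hamburgers are complements.

-5.507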